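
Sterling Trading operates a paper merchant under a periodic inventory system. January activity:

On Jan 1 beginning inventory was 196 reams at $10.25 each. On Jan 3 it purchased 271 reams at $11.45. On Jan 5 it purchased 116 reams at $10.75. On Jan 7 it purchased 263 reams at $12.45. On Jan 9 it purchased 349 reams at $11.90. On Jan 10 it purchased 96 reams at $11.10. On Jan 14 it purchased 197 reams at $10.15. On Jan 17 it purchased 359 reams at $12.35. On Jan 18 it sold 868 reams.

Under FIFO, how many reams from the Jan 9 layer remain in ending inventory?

327

Jan 18, 868 sold [FIFO — oldest first]: 196 @ $10.25 + 271 @ $11.45 + 116 @ $10.75 + 263 @ $12.45 + 22 @ $11.90 = $9,895.10
Ending inventory: 327 @ $11.90 + 96 @ $11.10 + 197 @ $10.15 + 359 @ $12.35 = $11,390.10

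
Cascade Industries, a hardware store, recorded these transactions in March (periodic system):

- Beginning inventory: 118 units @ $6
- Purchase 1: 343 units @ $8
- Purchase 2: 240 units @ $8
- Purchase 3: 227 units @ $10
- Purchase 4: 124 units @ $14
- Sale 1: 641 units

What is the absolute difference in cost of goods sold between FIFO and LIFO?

$1,434

FIFO COGS: 118 @ $6 + 343 @ $8 + 180 @ $8 = $4,892
LIFO COGS: 124 @ $14 + 227 @ $10 + 240 @ $8 + 50 @ $8 = $6,326
Difference = |$4,892 − $6,326| = $1,434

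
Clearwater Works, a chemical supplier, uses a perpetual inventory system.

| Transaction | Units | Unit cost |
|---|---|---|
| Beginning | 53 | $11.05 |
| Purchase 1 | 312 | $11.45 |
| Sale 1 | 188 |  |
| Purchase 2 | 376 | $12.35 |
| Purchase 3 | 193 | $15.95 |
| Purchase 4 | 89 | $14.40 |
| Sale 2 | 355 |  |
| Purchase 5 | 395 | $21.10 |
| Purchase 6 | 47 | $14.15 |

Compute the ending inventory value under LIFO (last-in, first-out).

Ending inventory = $14,747.05

Sale 1 (188) [LIFO — newest first]: 188 @ $11.45 = $2,152.60
Sale 2 (355) [LIFO — newest first]: 89 @ $14.40 + 193 @ $15.95 + 73 @ $12.35 = $5,261.50
Total COGS = $2,152.60 + $5,261.50 = $7,414.10
Ending inventory: 53 @ $11.05 + 124 @ $11.45 + 303 @ $12.35 + 395 @ $21.10 + 47 @ $14.15 = $14,747.05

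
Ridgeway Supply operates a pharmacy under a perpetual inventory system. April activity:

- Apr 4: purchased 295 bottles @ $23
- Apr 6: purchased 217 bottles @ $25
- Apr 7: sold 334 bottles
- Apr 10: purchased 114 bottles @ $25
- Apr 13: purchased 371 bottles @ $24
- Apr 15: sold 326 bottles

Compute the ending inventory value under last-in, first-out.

Ending inventory = $8,024

Apr 7, 334 sold [LIFO — newest first]: 217 @ $25 + 117 @ $23 = $8,116
Apr 15, 326 sold [LIFO — newest first]: 326 @ $24 = $7,824
Total COGS = $8,116 + $7,824 = $15,940
Ending inventory: 178 @ $23 + 114 @ $25 + 45 @ $24 = $8,024
Check: goods available $23,964 = COGS $15,940 + ending $8,024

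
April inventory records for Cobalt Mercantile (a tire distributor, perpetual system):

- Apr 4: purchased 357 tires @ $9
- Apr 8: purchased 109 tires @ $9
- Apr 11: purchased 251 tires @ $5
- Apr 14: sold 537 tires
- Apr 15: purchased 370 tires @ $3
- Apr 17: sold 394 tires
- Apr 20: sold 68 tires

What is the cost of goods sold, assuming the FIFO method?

COGS = $6,295

Apr 14, 537 sold [FIFO — oldest first]: 357 @ $9 + 109 @ $9 + 71 @ $5 = $4,549
Apr 17, 394 sold [FIFO — oldest first]: 180 @ $5 + 214 @ $3 = $1,542
Apr 20, 68 sold [FIFO — oldest first]: 68 @ $3 = $204
Total COGS = $4,549 + $1,542 + $204 = $6,295
Ending inventory: 88 @ $3 = $264
Check: goods available $6,559 = COGS $6,295 + ending $264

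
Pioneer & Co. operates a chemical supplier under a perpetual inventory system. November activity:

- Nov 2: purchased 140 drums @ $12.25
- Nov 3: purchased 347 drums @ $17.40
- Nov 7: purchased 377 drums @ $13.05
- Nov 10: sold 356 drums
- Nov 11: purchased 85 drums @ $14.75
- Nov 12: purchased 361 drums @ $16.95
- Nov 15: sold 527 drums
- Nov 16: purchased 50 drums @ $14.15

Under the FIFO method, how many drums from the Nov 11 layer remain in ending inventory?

66

Nov 10, 356 sold [FIFO — oldest first]: 140 @ $12.25 + 216 @ $17.40 = $5,473.40
Nov 15, 527 sold [FIFO — oldest first]: 131 @ $17.40 + 377 @ $13.05 + 19 @ $14.75 = $7,479.50
Total COGS = $5,473.40 + $7,479.50 = $12,952.90
Ending inventory: 66 @ $14.75 + 361 @ $16.95 + 50 @ $14.15 = $7,799.95
Check: goods available $20,752.85 = COGS $12,952.90 + ending $7,799.95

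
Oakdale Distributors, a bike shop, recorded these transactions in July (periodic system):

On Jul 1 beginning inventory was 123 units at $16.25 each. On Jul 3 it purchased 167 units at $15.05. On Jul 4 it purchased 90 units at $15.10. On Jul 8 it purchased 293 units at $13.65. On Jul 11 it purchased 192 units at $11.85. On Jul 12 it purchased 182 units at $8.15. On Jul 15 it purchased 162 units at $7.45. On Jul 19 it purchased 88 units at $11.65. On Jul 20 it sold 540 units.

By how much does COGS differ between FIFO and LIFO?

FIFO COGS: 123 @ $16.25 + 167 @ $15.05 + 90 @ $15.10 + 160 @ $13.65 = $8,055.10
LIFO COGS: 88 @ $11.65 + 162 @ $7.45 + 182 @ $8.15 + 108 @ $11.85 = $4,995.20
Difference = |$8,055.10 − $4,995.20| = $3,059.90

$3,059.90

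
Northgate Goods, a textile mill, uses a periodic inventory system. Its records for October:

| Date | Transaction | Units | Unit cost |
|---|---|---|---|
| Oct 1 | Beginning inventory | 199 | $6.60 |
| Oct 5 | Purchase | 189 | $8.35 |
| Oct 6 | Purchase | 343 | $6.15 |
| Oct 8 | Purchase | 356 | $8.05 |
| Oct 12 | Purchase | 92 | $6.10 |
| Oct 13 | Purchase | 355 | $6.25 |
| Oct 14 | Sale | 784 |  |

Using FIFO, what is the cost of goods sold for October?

Oct 14, 784 sold [FIFO — oldest first]: 199 @ $6.60 + 189 @ $8.35 + 343 @ $6.15 + 53 @ $8.05 = $5,427.65
Ending inventory: 303 @ $8.05 + 92 @ $6.10 + 355 @ $6.25 = $5,219.10

COGS = $5,427.65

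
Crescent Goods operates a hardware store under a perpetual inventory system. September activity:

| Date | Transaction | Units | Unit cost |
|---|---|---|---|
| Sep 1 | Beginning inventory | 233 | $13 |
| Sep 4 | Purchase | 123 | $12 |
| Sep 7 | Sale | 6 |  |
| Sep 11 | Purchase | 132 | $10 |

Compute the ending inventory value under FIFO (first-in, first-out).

Sep 7, 6 sold [FIFO — oldest first]: 6 @ $13 = $78
Ending inventory: 227 @ $13 + 123 @ $12 + 132 @ $10 = $5,747

Ending inventory = $5,747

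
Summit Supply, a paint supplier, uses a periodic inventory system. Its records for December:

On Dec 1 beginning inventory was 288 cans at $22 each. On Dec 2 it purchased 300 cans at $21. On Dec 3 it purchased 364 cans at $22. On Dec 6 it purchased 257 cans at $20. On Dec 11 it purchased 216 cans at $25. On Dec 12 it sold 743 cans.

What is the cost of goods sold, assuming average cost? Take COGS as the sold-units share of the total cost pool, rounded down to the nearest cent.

Dec 12, sell 743: 743/1425 × $31,184.00 → $16,259.44
Ending inventory (cost pool remaining) = $14,924.56
Check: goods available $31,184.00 = COGS $16,259.44 + ending $14,924.56

COGS = $16,259.44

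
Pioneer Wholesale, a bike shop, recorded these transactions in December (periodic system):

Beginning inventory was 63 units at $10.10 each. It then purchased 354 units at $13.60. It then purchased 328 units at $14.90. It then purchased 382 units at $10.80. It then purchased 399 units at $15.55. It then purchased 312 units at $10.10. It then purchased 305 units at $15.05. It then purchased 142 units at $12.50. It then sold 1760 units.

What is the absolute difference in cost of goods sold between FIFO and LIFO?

$93.15

FIFO COGS: 63 @ $10.10 + 354 @ $13.60 + 328 @ $14.90 + 382 @ $10.80 + 399 @ $15.55 + 234 @ $10.10 = $23,031.35
LIFO COGS: 142 @ $12.50 + 305 @ $15.05 + 312 @ $10.10 + 399 @ $15.55 + 382 @ $10.80 + 220 @ $14.90 = $23,124.50
Difference = |$23,031.35 − $23,124.50| = $93.15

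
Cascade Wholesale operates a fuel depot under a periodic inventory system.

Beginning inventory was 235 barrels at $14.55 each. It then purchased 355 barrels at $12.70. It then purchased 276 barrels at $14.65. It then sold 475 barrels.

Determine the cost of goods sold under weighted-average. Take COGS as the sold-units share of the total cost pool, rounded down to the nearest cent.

Sale 1, sell 475: 475/866 × $11,971.15 → $6,566.16
Ending inventory (cost pool remaining) = $5,404.99

COGS = $6,566.16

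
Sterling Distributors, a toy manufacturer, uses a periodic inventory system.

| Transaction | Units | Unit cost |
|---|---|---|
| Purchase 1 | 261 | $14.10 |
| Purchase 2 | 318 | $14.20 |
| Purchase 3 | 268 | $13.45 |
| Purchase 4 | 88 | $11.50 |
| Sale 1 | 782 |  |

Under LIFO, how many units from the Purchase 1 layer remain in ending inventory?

Sale 1 (782) [LIFO — newest first]: 88 @ $11.50 + 268 @ $13.45 + 318 @ $14.20 + 108 @ $14.10 = $10,655.00
Ending inventory: 153 @ $14.10 = $2,157.30

153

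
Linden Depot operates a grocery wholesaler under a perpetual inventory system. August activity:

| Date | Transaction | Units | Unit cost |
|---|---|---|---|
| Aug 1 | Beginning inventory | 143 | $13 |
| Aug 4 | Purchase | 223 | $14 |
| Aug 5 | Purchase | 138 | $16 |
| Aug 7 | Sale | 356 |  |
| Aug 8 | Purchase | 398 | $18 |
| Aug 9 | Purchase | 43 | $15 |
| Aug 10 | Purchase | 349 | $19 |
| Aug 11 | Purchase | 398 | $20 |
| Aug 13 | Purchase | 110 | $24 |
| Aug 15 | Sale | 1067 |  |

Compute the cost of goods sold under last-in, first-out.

COGS = $26,142

Aug 7, 356 sold [LIFO — newest first]: 138 @ $16 + 218 @ $14 = $5,260
Aug 15, 1067 sold [LIFO — newest first]: 110 @ $24 + 398 @ $20 + 349 @ $19 + 43 @ $15 + 167 @ $18 = $20,882
Total COGS = $5,260 + $20,882 = $26,142
Ending inventory: 143 @ $13 + 5 @ $14 + 231 @ $18 = $6,087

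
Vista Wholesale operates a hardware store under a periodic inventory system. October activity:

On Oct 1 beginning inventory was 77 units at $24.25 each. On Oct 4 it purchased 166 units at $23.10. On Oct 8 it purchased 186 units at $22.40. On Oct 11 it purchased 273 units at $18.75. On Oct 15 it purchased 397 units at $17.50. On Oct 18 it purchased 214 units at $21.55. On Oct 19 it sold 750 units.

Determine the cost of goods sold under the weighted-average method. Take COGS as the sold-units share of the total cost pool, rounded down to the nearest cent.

Oct 19, sell 750: 750/1313 × $26,546.20 → $15,163.48
Ending inventory (cost pool remaining) = $11,382.72
Check: goods available $26,546.20 = COGS $15,163.48 + ending $11,382.72

COGS = $15,163.48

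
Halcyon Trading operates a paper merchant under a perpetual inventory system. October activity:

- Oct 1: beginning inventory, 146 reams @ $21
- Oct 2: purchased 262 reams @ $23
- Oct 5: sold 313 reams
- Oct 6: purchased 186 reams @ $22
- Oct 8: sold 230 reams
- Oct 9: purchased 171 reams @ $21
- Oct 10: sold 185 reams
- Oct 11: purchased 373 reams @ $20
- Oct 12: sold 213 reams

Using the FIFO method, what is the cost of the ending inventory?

Oct 5, 313 sold [FIFO — oldest first]: 146 @ $21 + 167 @ $23 = $6,907
Oct 8, 230 sold [FIFO — oldest first]: 95 @ $23 + 135 @ $22 = $5,155
Oct 10, 185 sold [FIFO — oldest first]: 51 @ $22 + 134 @ $21 = $3,936
Oct 12, 213 sold [FIFO — oldest first]: 37 @ $21 + 176 @ $20 = $4,297
Total COGS = $6,907 + $5,155 + $3,936 + $4,297 = $20,295
Ending inventory: 197 @ $20 = $3,940
Check: goods available $24,235 = COGS $20,295 + ending $3,940

Ending inventory = $3,940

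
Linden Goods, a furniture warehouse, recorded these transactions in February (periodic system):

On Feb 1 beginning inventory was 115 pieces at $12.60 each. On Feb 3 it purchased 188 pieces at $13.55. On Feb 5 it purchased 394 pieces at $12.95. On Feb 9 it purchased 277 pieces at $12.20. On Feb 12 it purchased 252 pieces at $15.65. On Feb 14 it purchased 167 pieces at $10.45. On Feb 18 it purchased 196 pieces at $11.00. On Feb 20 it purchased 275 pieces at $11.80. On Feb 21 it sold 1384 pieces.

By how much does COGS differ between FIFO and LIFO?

FIFO COGS: 115 @ $12.60 + 188 @ $13.55 + 394 @ $12.95 + 277 @ $12.20 + 252 @ $15.65 + 158 @ $10.45 = $18,073.00
LIFO COGS: 275 @ $11.80 + 196 @ $11.00 + 167 @ $10.45 + 252 @ $15.65 + 277 @ $12.20 + 217 @ $12.95 = $17,279.50
Difference = |$18,073.00 − $17,279.50| = $793.50

$793.50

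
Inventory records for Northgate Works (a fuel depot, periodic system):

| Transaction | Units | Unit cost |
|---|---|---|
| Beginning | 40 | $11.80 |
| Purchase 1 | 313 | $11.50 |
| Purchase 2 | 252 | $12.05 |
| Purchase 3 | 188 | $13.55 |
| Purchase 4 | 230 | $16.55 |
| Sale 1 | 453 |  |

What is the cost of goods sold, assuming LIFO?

COGS = $6,775.65

Sale 1 (453) [LIFO — newest first]: 230 @ $16.55 + 188 @ $13.55 + 35 @ $12.05 = $6,775.65
Ending inventory: 40 @ $11.80 + 313 @ $11.50 + 217 @ $12.05 = $6,686.35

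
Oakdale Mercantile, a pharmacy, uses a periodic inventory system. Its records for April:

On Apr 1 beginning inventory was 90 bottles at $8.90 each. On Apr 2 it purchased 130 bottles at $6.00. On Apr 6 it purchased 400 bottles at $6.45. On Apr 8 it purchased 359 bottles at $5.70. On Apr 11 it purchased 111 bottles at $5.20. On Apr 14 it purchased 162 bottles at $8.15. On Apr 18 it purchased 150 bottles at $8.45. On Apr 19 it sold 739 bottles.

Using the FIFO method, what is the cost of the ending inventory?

Apr 19, 739 sold [FIFO — oldest first]: 90 @ $8.90 + 130 @ $6.00 + 400 @ $6.45 + 119 @ $5.70 = $4,839.30
Ending inventory: 240 @ $5.70 + 111 @ $5.20 + 162 @ $8.15 + 150 @ $8.45 = $4,533.00

Ending inventory = $4,533.00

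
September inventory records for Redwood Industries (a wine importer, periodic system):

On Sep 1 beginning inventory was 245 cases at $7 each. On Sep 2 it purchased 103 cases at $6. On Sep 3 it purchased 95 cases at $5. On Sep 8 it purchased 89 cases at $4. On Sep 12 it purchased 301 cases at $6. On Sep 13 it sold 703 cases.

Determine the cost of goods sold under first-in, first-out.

Sep 13, 703 sold [FIFO — oldest first]: 245 @ $7 + 103 @ $6 + 95 @ $5 + 89 @ $4 + 171 @ $6 = $4,190
Ending inventory: 130 @ $6 = $780

COGS = $4,190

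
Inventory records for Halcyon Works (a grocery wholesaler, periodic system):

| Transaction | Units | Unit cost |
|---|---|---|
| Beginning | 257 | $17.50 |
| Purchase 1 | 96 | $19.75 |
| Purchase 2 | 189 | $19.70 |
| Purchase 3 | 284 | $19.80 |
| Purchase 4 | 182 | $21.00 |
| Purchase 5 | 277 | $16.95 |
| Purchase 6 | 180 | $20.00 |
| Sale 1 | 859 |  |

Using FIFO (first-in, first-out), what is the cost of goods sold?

COGS = $16,433.00

Sale 1 (859) [FIFO — oldest first]: 257 @ $17.50 + 96 @ $19.75 + 189 @ $19.70 + 284 @ $19.80 + 33 @ $21.00 = $16,433.00
Ending inventory: 149 @ $21.00 + 277 @ $16.95 + 180 @ $20.00 = $11,424.15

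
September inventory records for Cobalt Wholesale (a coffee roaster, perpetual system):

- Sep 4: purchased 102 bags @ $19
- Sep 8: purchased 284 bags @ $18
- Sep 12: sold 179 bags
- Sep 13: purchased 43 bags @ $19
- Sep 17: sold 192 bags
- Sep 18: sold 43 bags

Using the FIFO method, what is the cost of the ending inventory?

Ending inventory = $285

Sep 12, 179 sold [FIFO — oldest first]: 102 @ $19 + 77 @ $18 = $3,324
Sep 17, 192 sold [FIFO — oldest first]: 192 @ $18 = $3,456
Sep 18, 43 sold [FIFO — oldest first]: 15 @ $18 + 28 @ $19 = $802
Total COGS = $3,324 + $3,456 + $802 = $7,582
Ending inventory: 15 @ $19 = $285
Check: goods available $7,867 = COGS $7,582 + ending $285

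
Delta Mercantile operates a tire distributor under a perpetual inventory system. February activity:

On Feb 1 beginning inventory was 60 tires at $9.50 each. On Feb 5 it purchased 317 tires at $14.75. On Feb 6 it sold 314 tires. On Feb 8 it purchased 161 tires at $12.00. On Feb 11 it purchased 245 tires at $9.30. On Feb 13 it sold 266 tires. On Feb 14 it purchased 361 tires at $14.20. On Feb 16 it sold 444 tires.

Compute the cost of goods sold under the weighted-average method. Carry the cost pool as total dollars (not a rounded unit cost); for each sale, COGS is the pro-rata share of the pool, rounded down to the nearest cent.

COGS = $13,023.28

After Feb 1: 60 on hand, pool $570.00 (≈ $9.5000 each)
After Feb 5: 377 on hand, pool $5,245.75 (≈ $13.9145 each)
Feb 6, sell 314: 314/377 × $5,245.75 → $4,369.13
After Feb 8: 224 on hand, pool $2,808.62 (≈ $12.5385 each)
After Feb 11: 469 on hand, pool $5,087.12 (≈ $10.8467 each)
Feb 13, sell 266: 266/469 × $5,087.12 → $2,885.23
After Feb 14: 564 on hand, pool $7,328.09 (≈ $12.9931 each)
Feb 16, sell 444: 444/564 × $7,328.09 → $5,768.92
Total COGS = $4,369.13 + $2,885.23 + $5,768.92 = $13,023.28
Ending inventory (cost pool remaining) = $1,559.17
Check: goods available $14,582.45 = COGS $13,023.28 + ending $1,559.17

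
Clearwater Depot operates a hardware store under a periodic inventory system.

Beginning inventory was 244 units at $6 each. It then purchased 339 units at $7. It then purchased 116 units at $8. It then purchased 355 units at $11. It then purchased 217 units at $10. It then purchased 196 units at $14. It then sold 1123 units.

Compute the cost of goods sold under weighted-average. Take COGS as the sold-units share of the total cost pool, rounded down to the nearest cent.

Sale 1, sell 1123: 1123/1467 × $13,584.00 → $10,398.65
Ending inventory (cost pool remaining) = $3,185.35

COGS = $10,398.65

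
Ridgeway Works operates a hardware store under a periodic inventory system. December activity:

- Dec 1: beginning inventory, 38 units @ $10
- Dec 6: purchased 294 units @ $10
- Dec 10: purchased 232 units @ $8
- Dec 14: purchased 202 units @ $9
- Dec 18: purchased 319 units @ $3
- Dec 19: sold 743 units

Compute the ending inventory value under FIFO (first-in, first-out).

Dec 19, 743 sold [FIFO — oldest first]: 38 @ $10 + 294 @ $10 + 232 @ $8 + 179 @ $9 = $6,787
Ending inventory: 23 @ $9 + 319 @ $3 = $1,164
Check: goods available $7,951 = COGS $6,787 + ending $1,164

Ending inventory = $1,164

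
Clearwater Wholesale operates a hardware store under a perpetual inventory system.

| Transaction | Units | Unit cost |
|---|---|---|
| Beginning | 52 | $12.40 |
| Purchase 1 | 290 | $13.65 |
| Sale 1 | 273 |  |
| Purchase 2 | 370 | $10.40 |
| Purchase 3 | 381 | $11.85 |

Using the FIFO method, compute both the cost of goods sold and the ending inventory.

COGS = $3,661.45; ending inventory = $9,304.70

Sale 1 (273) [FIFO — oldest first]: 52 @ $12.40 + 221 @ $13.65 = $3,661.45
Ending inventory: 69 @ $13.65 + 370 @ $10.40 + 381 @ $11.85 = $9,304.70
Check: goods available $12,966.15 = COGS $3,661.45 + ending $9,304.70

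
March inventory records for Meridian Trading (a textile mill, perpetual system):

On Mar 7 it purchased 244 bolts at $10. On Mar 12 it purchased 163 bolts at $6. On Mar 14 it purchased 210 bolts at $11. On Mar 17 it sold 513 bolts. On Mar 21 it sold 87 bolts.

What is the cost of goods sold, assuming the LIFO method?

Mar 17, 513 sold [LIFO — newest first]: 210 @ $11 + 163 @ $6 + 140 @ $10 = $4,688
Mar 21, 87 sold [LIFO — newest first]: 87 @ $10 = $870
Total COGS = $4,688 + $870 = $5,558
Ending inventory: 17 @ $10 = $170

COGS = $5,558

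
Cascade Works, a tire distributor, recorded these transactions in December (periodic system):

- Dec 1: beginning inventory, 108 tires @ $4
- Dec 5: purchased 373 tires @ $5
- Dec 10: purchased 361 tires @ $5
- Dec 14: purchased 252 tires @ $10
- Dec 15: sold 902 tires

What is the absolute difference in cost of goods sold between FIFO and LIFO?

FIFO COGS: 108 @ $4 + 373 @ $5 + 361 @ $5 + 60 @ $10 = $4,702
LIFO COGS: 252 @ $10 + 361 @ $5 + 289 @ $5 = $5,770
Difference = |$4,702 − $5,770| = $1,068

$1,068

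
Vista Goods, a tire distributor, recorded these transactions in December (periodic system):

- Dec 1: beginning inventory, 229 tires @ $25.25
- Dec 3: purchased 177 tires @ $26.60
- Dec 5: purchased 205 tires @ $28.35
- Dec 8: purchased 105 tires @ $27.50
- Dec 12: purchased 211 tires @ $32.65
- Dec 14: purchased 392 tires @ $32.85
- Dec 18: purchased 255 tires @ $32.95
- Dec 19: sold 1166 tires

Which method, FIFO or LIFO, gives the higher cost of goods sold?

FIFO COGS: 229 @ $25.25 + 177 @ $26.60 + 205 @ $28.35 + 105 @ $27.50 + 211 @ $32.65 + 239 @ $32.85 = $33,930.00
LIFO COGS: 255 @ $32.95 + 392 @ $32.85 + 211 @ $32.65 + 105 @ $27.50 + 203 @ $28.35 = $36,811.15

LIFO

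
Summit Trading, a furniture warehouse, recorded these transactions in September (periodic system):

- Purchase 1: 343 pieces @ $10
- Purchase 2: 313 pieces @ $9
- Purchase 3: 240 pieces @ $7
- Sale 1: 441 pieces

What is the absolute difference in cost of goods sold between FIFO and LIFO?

$823

FIFO COGS: 343 @ $10 + 98 @ $9 = $4,312
LIFO COGS: 240 @ $7 + 201 @ $9 = $3,489
Difference = |$4,312 − $3,489| = $823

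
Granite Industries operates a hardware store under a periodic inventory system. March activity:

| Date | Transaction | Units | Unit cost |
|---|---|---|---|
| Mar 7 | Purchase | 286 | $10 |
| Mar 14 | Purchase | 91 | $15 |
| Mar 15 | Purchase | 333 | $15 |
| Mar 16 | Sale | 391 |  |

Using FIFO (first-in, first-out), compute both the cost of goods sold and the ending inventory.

COGS = $4,435; ending inventory = $4,785

Mar 16, 391 sold [FIFO — oldest first]: 286 @ $10 + 91 @ $15 + 14 @ $15 = $4,435
Ending inventory: 319 @ $15 = $4,785
Check: goods available $9,220 = COGS $4,435 + ending $4,785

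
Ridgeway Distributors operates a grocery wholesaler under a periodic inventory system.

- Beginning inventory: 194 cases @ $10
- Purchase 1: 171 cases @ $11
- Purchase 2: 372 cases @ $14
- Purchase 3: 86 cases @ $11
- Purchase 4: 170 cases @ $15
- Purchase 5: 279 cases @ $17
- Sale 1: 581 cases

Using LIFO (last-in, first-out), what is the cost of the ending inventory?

Ending inventory = $8,385

Sale 1 (581) [LIFO — newest first]: 279 @ $17 + 170 @ $15 + 86 @ $11 + 46 @ $14 = $8,883
Ending inventory: 194 @ $10 + 171 @ $11 + 326 @ $14 = $8,385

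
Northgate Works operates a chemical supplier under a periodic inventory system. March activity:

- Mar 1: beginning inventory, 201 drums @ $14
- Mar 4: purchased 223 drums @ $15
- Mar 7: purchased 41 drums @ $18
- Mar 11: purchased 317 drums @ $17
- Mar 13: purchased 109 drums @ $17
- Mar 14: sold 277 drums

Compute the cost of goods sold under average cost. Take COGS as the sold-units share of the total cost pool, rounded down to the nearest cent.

COGS = $4,395.62

Mar 14, sell 277: 277/891 × $14,139.00 → $4,395.62
Ending inventory (cost pool remaining) = $9,743.38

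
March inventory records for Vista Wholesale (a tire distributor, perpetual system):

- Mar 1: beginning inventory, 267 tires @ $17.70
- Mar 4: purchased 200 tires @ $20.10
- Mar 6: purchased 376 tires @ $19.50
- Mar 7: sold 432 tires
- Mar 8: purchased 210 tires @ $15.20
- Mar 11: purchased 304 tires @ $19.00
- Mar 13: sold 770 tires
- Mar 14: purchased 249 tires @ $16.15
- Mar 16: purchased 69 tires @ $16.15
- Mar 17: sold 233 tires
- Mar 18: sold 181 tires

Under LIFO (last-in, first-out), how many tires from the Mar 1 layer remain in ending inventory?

Mar 7, 432 sold [LIFO — newest first]: 376 @ $19.50 + 56 @ $20.10 = $8,457.60
Mar 13, 770 sold [LIFO — newest first]: 304 @ $19.00 + 210 @ $15.20 + 144 @ $20.10 + 112 @ $17.70 = $13,844.80
Mar 17, 233 sold [LIFO — newest first]: 69 @ $16.15 + 164 @ $16.15 = $3,762.95
Mar 18, 181 sold [LIFO — newest first]: 85 @ $16.15 + 96 @ $17.70 = $3,071.95
Total COGS = $8,457.60 + $13,844.80 + $3,762.95 + $3,071.95 = $29,137.30
Ending inventory: 59 @ $17.70 = $1,044.30

59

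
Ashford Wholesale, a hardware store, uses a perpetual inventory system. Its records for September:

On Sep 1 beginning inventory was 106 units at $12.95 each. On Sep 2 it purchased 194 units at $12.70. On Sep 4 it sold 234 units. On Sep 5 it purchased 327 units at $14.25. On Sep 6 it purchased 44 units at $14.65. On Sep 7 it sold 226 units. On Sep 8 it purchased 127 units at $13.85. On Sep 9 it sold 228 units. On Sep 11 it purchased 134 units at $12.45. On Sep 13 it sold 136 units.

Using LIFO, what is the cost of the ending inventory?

Ending inventory = $1,453.20

Sep 4, 234 sold [LIFO — newest first]: 194 @ $12.70 + 40 @ $12.95 = $2,981.80
Sep 7, 226 sold [LIFO — newest first]: 44 @ $14.65 + 182 @ $14.25 = $3,238.10
Sep 9, 228 sold [LIFO — newest first]: 127 @ $13.85 + 101 @ $14.25 = $3,198.20
Sep 13, 136 sold [LIFO — newest first]: 134 @ $12.45 + 2 @ $14.25 = $1,696.80
Total COGS = $2,981.80 + $3,238.10 + $3,198.20 + $1,696.80 = $11,114.90
Ending inventory: 66 @ $12.95 + 42 @ $14.25 = $1,453.20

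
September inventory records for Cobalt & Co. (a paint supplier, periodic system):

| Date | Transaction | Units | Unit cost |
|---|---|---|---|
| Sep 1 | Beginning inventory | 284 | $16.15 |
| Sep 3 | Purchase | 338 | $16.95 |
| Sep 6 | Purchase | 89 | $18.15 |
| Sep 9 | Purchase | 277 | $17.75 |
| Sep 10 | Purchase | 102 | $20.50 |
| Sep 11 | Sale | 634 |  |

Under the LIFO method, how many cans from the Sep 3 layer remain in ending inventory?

Sep 11, 634 sold [LIFO — newest first]: 102 @ $20.50 + 277 @ $17.75 + 89 @ $18.15 + 166 @ $16.95 = $11,436.80
Ending inventory: 284 @ $16.15 + 172 @ $16.95 = $7,502.00

172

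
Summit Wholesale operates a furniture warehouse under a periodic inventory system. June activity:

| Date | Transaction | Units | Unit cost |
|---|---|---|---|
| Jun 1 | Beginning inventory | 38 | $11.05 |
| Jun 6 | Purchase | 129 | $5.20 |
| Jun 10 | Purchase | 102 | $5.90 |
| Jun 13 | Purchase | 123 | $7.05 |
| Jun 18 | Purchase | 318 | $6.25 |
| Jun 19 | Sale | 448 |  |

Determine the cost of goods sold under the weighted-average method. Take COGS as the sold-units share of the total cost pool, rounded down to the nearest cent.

Jun 19, sell 448: 448/710 × $4,547.15 → $2,869.18
Ending inventory (cost pool remaining) = $1,677.97

COGS = $2,869.18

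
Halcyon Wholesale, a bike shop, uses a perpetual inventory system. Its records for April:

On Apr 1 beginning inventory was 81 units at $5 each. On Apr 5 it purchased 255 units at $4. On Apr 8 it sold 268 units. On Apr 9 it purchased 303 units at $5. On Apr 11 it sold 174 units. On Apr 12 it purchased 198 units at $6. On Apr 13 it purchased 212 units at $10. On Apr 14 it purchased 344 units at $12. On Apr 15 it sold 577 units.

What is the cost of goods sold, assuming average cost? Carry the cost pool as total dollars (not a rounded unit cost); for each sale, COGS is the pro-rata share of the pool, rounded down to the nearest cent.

COGS = $7,075.04

After Apr 1: 81 on hand, pool $405.00 (≈ $5.0000 each)
After Apr 5: 336 on hand, pool $1,425.00 (≈ $4.2411 each)
Apr 8, sell 268: 268/336 × $1,425.00 → $1,136.60
After Apr 9: 371 on hand, pool $1,803.40 (≈ $4.8609 each)
Apr 11, sell 174: 174/371 × $1,803.40 → $845.79
After Apr 12: 395 on hand, pool $2,145.61 (≈ $5.4319 each)
After Apr 13: 607 on hand, pool $4,265.61 (≈ $7.0274 each)
After Apr 14: 951 on hand, pool $8,393.61 (≈ $8.8261 each)
Apr 15, sell 577: 577/951 × $8,393.61 → $5,092.65
Total COGS = $1,136.60 + $845.79 + $5,092.65 = $7,075.04
Ending inventory (cost pool remaining) = $3,300.96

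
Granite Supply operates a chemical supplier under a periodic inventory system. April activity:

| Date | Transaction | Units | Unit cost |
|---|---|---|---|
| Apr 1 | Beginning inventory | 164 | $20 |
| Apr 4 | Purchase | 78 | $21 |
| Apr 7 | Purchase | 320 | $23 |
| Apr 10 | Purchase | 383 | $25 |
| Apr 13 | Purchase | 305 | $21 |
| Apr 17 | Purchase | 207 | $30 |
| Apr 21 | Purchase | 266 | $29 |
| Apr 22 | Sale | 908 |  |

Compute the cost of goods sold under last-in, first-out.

COGS = $23,579

Apr 22, 908 sold [LIFO — newest first]: 266 @ $29 + 207 @ $30 + 305 @ $21 + 130 @ $25 = $23,579
Ending inventory: 164 @ $20 + 78 @ $21 + 320 @ $23 + 253 @ $25 = $18,603
Check: goods available $42,182 = COGS $23,579 + ending $18,603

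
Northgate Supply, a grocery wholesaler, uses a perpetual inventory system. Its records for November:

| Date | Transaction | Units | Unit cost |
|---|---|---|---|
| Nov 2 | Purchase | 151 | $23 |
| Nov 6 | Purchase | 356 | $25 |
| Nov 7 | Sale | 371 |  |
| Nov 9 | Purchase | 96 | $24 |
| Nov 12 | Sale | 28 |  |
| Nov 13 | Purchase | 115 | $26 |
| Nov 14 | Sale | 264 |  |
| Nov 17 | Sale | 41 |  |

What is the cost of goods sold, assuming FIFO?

Nov 7, 371 sold [FIFO — oldest first]: 151 @ $23 + 220 @ $25 = $8,973
Nov 12, 28 sold [FIFO — oldest first]: 28 @ $25 = $700
Nov 14, 264 sold [FIFO — oldest first]: 108 @ $25 + 96 @ $24 + 60 @ $26 = $6,564
Nov 17, 41 sold [FIFO — oldest first]: 41 @ $26 = $1,066
Total COGS = $8,973 + $700 + $6,564 + $1,066 = $17,303
Ending inventory: 14 @ $26 = $364
Check: goods available $17,667 = COGS $17,303 + ending $364

COGS = $17,303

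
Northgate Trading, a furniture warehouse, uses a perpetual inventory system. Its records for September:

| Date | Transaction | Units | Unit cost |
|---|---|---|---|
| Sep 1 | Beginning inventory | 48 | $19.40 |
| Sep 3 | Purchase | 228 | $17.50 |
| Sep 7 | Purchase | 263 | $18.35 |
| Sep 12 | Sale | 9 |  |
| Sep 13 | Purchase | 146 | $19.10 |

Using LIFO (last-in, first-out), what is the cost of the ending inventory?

Ending inventory = $12,370.70

Sep 12, 9 sold [LIFO — newest first]: 9 @ $18.35 = $165.15
Ending inventory: 48 @ $19.40 + 228 @ $17.50 + 254 @ $18.35 + 146 @ $19.10 = $12,370.70
Check: goods available $12,535.85 = COGS $165.15 + ending $12,370.70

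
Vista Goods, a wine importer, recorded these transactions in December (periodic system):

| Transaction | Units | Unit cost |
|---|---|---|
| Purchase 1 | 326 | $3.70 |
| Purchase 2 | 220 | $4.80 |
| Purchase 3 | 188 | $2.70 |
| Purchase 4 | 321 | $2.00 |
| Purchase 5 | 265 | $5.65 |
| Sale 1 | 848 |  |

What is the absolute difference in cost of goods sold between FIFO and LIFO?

$4.25

FIFO COGS: 326 @ $3.70 + 220 @ $4.80 + 188 @ $2.70 + 114 @ $2.00 = $2,997.80
LIFO COGS: 265 @ $5.65 + 321 @ $2.00 + 188 @ $2.70 + 74 @ $4.80 = $3,002.05
Difference = |$2,997.80 − $3,002.05| = $4.25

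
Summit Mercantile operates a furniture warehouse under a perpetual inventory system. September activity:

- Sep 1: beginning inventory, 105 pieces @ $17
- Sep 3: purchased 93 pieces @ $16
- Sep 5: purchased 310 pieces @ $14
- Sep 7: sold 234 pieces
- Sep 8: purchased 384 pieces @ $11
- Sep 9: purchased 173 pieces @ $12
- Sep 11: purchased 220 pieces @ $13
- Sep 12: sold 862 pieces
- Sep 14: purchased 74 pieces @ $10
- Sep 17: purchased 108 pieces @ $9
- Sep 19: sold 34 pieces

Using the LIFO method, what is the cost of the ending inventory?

Sep 7, 234 sold [LIFO — newest first]: 234 @ $14 = $3,276
Sep 12, 862 sold [LIFO — newest first]: 220 @ $13 + 173 @ $12 + 384 @ $11 + 76 @ $14 + 9 @ $16 = $10,368
Sep 19, 34 sold [LIFO — newest first]: 34 @ $9 = $306
Total COGS = $3,276 + $10,368 + $306 = $13,950
Ending inventory: 105 @ $17 + 84 @ $16 + 74 @ $10 + 74 @ $9 = $4,535

Ending inventory = $4,535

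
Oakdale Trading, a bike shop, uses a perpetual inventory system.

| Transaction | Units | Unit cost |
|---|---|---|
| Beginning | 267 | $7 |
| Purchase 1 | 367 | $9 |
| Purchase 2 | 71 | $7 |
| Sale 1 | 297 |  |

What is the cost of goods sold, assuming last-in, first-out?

Sale 1 (297) [LIFO — newest first]: 71 @ $7 + 226 @ $9 = $2,531
Ending inventory: 267 @ $7 + 141 @ $9 = $3,138

COGS = $2,531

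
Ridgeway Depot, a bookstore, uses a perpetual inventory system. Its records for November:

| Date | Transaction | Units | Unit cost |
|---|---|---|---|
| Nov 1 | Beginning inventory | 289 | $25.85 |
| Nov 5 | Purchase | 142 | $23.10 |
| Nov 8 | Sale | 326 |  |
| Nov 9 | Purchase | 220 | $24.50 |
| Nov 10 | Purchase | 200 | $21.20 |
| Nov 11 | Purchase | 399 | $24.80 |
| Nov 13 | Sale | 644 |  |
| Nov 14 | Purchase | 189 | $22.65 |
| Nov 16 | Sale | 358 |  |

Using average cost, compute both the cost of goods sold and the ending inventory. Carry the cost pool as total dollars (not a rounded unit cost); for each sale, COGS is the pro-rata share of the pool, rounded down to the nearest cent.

COGS = $31,955.55; ending inventory = $2,601.35

After Nov 1: 289 on hand, pool $7,470.65 (≈ $25.8500 each)
After Nov 5: 431 on hand, pool $10,750.85 (≈ $24.9440 each)
Nov 8, sell 326: 326/431 × $10,750.85 → $8,131.73
After Nov 9: 325 on hand, pool $8,009.12 (≈ $24.6434 each)
After Nov 10: 525 on hand, pool $12,249.12 (≈ $23.3317 each)
After Nov 11: 924 on hand, pool $22,144.32 (≈ $23.9657 each)
Nov 13, sell 644: 644/924 × $22,144.32 → $15,433.92
After Nov 14: 469 on hand, pool $10,991.25 (≈ $23.4355 each)
Nov 16, sell 358: 358/469 × $10,991.25 → $8,389.90
Total COGS = $8,131.73 + $15,433.92 + $8,389.90 = $31,955.55
Ending inventory (cost pool remaining) = $2,601.35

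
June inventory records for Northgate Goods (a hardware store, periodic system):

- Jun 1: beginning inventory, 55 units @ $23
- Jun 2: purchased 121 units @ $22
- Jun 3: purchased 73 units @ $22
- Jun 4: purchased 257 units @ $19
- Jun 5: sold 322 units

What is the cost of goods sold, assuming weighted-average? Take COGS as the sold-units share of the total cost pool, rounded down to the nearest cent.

Jun 5, sell 322: 322/506 × $10,416.00 → $6,628.36
Ending inventory (cost pool remaining) = $3,787.64
Check: goods available $10,416.00 = COGS $6,628.36 + ending $3,787.64

COGS = $6,628.36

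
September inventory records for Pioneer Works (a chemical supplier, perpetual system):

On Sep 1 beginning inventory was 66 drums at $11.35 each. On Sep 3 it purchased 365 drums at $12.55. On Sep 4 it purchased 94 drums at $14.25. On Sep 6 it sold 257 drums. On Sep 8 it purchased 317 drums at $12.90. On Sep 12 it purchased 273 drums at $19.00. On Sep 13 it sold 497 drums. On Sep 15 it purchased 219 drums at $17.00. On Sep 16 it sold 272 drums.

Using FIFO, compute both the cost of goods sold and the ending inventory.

COGS = $14,254.65; ending inventory = $5,414.00

Sep 6, 257 sold [FIFO — oldest first]: 66 @ $11.35 + 191 @ $12.55 = $3,146.15
Sep 13, 497 sold [FIFO — oldest first]: 174 @ $12.55 + 94 @ $14.25 + 229 @ $12.90 = $6,477.30
Sep 16, 272 sold [FIFO — oldest first]: 88 @ $12.90 + 184 @ $19.00 = $4,631.20
Total COGS = $3,146.15 + $6,477.30 + $4,631.20 = $14,254.65
Ending inventory: 89 @ $19.00 + 219 @ $17.00 = $5,414.00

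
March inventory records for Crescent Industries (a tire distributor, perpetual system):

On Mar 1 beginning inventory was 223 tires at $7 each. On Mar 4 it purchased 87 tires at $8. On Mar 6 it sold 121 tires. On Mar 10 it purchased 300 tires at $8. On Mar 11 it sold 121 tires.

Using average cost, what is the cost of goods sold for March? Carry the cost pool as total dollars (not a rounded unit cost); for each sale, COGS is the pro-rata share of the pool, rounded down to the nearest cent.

COGS = $1,815.31

After Mar 1: 223 on hand, pool $1,561.00 (≈ $7.0000 each)
After Mar 4: 310 on hand, pool $2,257.00 (≈ $7.2806 each)
Mar 6, sell 121: 121/310 × $2,257.00 → $880.95
After Mar 10: 489 on hand, pool $3,776.05 (≈ $7.7220 each)
Mar 11, sell 121: 121/489 × $3,776.05 → $934.36
Total COGS = $880.95 + $934.36 = $1,815.31
Ending inventory (cost pool remaining) = $2,841.69
Check: goods available $4,657.00 = COGS $1,815.31 + ending $2,841.69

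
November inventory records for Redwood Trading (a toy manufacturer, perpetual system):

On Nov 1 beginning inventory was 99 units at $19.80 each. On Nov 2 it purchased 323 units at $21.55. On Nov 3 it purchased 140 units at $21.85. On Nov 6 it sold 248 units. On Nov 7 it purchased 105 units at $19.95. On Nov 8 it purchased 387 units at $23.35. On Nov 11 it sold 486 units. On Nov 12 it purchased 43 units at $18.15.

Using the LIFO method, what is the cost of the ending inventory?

Nov 6, 248 sold [LIFO — newest first]: 140 @ $21.85 + 108 @ $21.55 = $5,386.40
Nov 11, 486 sold [LIFO — newest first]: 387 @ $23.35 + 99 @ $19.95 = $11,011.50
Total COGS = $5,386.40 + $11,011.50 = $16,397.90
Ending inventory: 99 @ $19.80 + 215 @ $21.55 + 6 @ $19.95 + 43 @ $18.15 = $7,493.60

Ending inventory = $7,493.60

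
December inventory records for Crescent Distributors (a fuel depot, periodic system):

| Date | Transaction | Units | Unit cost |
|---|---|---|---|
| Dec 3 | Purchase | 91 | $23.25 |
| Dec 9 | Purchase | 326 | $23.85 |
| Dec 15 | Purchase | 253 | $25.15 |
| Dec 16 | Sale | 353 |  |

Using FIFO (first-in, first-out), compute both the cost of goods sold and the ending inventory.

COGS = $8,364.45; ending inventory = $7,889.35

Dec 16, 353 sold [FIFO — oldest first]: 91 @ $23.25 + 262 @ $23.85 = $8,364.45
Ending inventory: 64 @ $23.85 + 253 @ $25.15 = $7,889.35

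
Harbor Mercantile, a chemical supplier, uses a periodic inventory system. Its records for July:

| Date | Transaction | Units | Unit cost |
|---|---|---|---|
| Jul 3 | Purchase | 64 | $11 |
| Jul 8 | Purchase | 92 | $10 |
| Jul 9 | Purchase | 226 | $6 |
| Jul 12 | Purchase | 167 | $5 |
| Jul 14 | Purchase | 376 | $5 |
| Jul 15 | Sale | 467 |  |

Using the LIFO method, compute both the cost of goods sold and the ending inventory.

Jul 15, 467 sold [LIFO — newest first]: 376 @ $5 + 91 @ $5 = $2,335
Ending inventory: 64 @ $11 + 92 @ $10 + 226 @ $6 + 76 @ $5 = $3,360
Check: goods available $5,695 = COGS $2,335 + ending $3,360

COGS = $2,335; ending inventory = $3,360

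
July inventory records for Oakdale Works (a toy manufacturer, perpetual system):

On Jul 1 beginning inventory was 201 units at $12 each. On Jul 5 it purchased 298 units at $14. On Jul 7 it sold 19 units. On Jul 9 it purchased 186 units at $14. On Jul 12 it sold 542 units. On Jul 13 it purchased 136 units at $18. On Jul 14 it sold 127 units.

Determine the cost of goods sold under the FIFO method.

Jul 7, 19 sold [FIFO — oldest first]: 19 @ $12 = $228
Jul 12, 542 sold [FIFO — oldest first]: 182 @ $12 + 298 @ $14 + 62 @ $14 = $7,224
Jul 14, 127 sold [FIFO — oldest first]: 124 @ $14 + 3 @ $18 = $1,790
Total COGS = $228 + $7,224 + $1,790 = $9,242
Ending inventory: 133 @ $18 = $2,394

COGS = $9,242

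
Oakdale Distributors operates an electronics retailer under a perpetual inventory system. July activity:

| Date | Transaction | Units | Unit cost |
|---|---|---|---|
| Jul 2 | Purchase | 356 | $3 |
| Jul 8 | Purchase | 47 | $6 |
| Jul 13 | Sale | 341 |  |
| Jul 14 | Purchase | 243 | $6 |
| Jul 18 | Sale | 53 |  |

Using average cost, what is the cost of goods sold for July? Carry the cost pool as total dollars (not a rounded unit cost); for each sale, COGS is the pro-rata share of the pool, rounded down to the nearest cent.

COGS = $1,431.74

After Jul 2: 356 on hand, pool $1,068.00 (≈ $3.0000 each)
After Jul 8: 403 on hand, pool $1,350.00 (≈ $3.3499 each)
Jul 13, sell 341: 341/403 × $1,350.00 → $1,142.30
After Jul 14: 305 on hand, pool $1,665.70 (≈ $5.4613 each)
Jul 18, sell 53: 53/305 × $1,665.70 → $289.44
Total COGS = $1,142.30 + $289.44 = $1,431.74
Ending inventory (cost pool remaining) = $1,376.26
Check: goods available $2,808.00 = COGS $1,431.74 + ending $1,376.26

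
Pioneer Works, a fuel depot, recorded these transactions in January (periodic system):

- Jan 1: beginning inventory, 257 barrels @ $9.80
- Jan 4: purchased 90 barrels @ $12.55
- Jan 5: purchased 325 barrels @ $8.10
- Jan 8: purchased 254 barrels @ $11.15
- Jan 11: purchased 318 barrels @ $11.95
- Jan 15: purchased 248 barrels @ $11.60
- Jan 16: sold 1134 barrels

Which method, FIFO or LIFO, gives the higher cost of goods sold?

FIFO COGS: 257 @ $9.80 + 90 @ $12.55 + 325 @ $8.10 + 254 @ $11.15 + 208 @ $11.95 = $11,598.30
LIFO COGS: 248 @ $11.60 + 318 @ $11.95 + 254 @ $11.15 + 314 @ $8.10 = $12,052.40

LIFO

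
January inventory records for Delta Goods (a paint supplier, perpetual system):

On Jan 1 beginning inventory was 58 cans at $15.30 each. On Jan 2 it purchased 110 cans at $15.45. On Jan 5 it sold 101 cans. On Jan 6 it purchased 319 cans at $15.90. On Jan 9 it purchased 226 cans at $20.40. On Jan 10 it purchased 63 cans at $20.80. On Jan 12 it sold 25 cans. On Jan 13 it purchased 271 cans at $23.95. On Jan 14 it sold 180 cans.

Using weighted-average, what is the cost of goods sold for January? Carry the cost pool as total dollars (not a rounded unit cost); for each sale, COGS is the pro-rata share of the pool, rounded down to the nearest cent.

COGS = $5,532.09

After Jan 1: 58 on hand, pool $887.40 (≈ $15.3000 each)
After Jan 2: 168 on hand, pool $2,586.90 (≈ $15.3982 each)
Jan 5, sell 101: 101/168 × $2,586.90 → $1,555.21
After Jan 6: 386 on hand, pool $6,103.79 (≈ $15.8129 each)
After Jan 9: 612 on hand, pool $10,714.19 (≈ $17.5068 each)
After Jan 10: 675 on hand, pool $12,024.59 (≈ $17.8142 each)
Jan 12, sell 25: 25/675 × $12,024.59 → $445.35
After Jan 13: 921 on hand, pool $18,069.69 (≈ $19.6196 each)
Jan 14, sell 180: 180/921 × $18,069.69 → $3,531.53
Total COGS = $1,555.21 + $445.35 + $3,531.53 = $5,532.09
Ending inventory (cost pool remaining) = $14,538.16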